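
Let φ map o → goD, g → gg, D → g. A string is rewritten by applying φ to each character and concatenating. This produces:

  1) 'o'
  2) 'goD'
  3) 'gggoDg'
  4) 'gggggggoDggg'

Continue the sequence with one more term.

gggggggggggggggoDggggggg

Expanding gggggggoDggg: g→gg, g→gg, g→gg, g→gg, g→gg, g→gg, g→gg, o→goD, D→g, g→gg, g→gg, g→gg. Concatenated: gg gg gg gg gg gg gg goD g gg gg gg.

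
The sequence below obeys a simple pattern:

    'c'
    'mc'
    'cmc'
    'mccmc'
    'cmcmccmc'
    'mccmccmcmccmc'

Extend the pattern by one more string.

This is a Fibonacci-style word recurrence s(k) = s(k−2)·s(k−1): e.g. c·mc = cmc.
The next term joins cmcmccmc and mccmccmcmccmc.

cmcmccmcmccmccmcmccmc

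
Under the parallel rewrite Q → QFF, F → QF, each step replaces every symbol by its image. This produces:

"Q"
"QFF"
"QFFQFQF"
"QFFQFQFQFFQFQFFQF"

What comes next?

Rewriting the 17 symbols of QFFQFQFQFFQFQFFQF one by one yields QFF QF QF QFF QF QFF QF QFF QF QF QFF QF QFF QF QF QFF QF; concatenated:

QFFQFQFQFFQFQFFQFQFFQFQFQFFQFQFFQFQFQFFQF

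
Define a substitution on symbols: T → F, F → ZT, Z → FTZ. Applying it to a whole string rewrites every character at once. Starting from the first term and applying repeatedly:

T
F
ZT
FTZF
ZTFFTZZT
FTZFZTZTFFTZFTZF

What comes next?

φ(FTZFZTZTFFTZFTZF) expands symbol-by-symbol to ZT F FTZ ZT FTZ F FTZ F ZT ZT F FTZ ZT F FTZ ZT; joining the 16 pieces gives the next term.

ZTFFTZZTFTZFFTZFZTZTFFTZZTFFTZZT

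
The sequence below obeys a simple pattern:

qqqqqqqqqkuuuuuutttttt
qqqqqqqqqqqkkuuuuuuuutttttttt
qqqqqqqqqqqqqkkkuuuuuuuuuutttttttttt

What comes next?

qqqqqqqqqqqqqqqkkkkuuuuuuuuuuuutttttttttttt

The n-th term is 2n+3 q's then n-2 k's then 2n u's then 2n t's, where the shown terms are n = 3, 4, 5.
At n = 6 the blocks have lengths 15, 4, 12, 12.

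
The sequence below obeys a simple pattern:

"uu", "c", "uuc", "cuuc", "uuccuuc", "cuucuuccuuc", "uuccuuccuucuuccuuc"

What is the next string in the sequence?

This is a Fibonacci-style word recurrence s(k) = s(k−2)·s(k−1): e.g. uu·c = uuc.
So term 8 is cuucuuccuuc·uuccuuccuucuuccuuc.

cuucuuccuucuuccuuccuucuuccuuc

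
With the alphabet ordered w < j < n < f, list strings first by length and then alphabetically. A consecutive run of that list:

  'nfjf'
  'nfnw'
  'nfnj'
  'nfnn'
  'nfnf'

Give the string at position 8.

nffn

Continuing the enumeration 3 steps past nfnf: nfnf → nffw → nffj → (answer).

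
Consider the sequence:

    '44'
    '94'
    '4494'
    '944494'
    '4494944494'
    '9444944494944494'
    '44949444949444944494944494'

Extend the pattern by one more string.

944494449494449444949444949444944494944494

Each term (from the third on) is the two preceding terms concatenated in order: term 3 = 44·94 = 4494.
The next term joins 9444944494944494 and 44949444949444944494944494.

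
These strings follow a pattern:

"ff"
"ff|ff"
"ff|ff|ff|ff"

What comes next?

Every step duplicates the string with '|' between the halves.
One more doubling of ff|ff|ff|ff gives the answer.

ff|ff|ff|ff|ff|ff|ff|ff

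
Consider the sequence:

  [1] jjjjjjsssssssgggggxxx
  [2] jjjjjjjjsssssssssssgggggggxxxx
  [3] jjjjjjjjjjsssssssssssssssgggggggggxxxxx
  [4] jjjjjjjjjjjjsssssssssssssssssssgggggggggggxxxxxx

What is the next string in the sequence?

Each string has the form j^{2n+2} s^{4n-1} g^{2n+1} x^{n+1}, where the shown terms are n = 2, 3, 4, 5.
At n = 6 the blocks have lengths 14, 23, 13, 7.

jjjjjjjjjjjjjjsssssssssssssssssssssssgggggggggggggxxxxxxx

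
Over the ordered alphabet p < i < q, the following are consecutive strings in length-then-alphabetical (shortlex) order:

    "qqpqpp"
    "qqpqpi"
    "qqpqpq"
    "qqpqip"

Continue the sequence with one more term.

qqpqii

Treat qqpqip as a base-3 numeral over the given alphabet and add one, carrying through any trailing q's.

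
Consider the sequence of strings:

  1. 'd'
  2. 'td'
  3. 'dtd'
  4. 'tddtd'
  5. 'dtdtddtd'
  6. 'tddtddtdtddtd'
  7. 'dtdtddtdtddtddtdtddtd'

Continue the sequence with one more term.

tddtddtdtddtddtdtddtdtddtddtdtddtd

From term 3 onward, concatenate the second-to-last term with the last: d·td = dtd, td·dtd = tddtd, …
The next term joins tddtddtdtddtd and dtdtddtdtddtddtdtddtd.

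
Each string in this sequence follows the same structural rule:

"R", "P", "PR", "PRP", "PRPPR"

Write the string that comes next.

PRPPRPRP

Each term (from the third on) is the previous term followed by the one before it: term 3 = P·R = PR.
Continuing: PRPPR · PRP gives term 6.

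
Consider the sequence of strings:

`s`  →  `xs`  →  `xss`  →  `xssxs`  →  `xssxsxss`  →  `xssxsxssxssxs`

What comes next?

xssxsxssxssxsxssxsxss

This is a Fibonacci-style word recurrence s(k) = s(k−1)·s(k−2): e.g. xs·s = xss.
The next term joins xssxsxssxssxs and xssxsxss.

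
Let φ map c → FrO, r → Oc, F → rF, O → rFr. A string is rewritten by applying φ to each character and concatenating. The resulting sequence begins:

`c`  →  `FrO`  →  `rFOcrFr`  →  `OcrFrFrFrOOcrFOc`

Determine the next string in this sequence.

Rewriting the 16 symbols of OcrFrFrFrOOcrFOc one by one yields rFr FrO Oc rF Oc rF Oc rF Oc rFr rFr FrO Oc rF rFr FrO; concatenated:

rFrFrOOcrFOcrFOcrFOcrFrrFrFrOOcrFrFrFrO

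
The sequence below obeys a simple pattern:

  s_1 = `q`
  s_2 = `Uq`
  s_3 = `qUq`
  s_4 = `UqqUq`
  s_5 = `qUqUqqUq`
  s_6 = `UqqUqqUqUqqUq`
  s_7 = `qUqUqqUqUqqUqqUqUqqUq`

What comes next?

UqqUqqUqUqqUqqUqUqqUqUqqUqqUqUqqUq

From term 3 onward, concatenate the second-to-last term with the last: q·Uq = qUq, Uq·qUq = UqqUq, …
Continuing: UqqUqqUqUqqUq · qUqUqqUqUqqUqqUqUqqUq gives term 8.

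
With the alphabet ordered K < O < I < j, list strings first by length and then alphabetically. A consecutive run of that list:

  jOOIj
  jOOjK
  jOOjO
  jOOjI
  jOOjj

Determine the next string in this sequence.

The successor of jOOjj increments the rightmost position that isn't already j and resets every position after it to K.

jOIKK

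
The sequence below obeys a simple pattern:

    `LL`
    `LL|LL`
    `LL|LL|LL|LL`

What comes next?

LL|LL|LL|LL|LL|LL|LL|LL

Every step duplicates the string with '|' between the halves.
So the next term is two copies of LL|LL|LL|LL with '|' between the halves.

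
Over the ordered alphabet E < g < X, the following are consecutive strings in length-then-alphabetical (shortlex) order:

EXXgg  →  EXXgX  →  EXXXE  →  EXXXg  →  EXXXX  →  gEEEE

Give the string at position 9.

gEEgE

Advancing 3 positions from gEEEE through gEEEE → gEEEg → gEEEX reaches term 9.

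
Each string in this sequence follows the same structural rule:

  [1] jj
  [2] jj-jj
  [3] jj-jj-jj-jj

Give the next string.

jj-jj-jj-jj-jj-jj-jj-jj

s(k+1) = s(k)·-·s(k) — each term doubles the last with '-' between the halves.
So the next term is two copies of jj-jj-jj-jj with '-' between the halves.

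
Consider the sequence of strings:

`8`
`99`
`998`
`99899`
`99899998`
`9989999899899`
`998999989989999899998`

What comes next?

9989999899899998999989989999899899

This is a Fibonacci-style word recurrence s(k) = s(k−1)·s(k−2): e.g. 99·8 = 998.
So term 8 is 998999989989999899998·9989999899899.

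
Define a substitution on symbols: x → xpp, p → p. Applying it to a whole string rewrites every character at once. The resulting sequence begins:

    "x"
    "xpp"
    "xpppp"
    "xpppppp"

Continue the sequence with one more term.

xpppppppp

Expanding xpppppp: x→xpp, p→p, p→p, p→p, p→p, p→p, p→p. Concatenated: xpp p p p p p p.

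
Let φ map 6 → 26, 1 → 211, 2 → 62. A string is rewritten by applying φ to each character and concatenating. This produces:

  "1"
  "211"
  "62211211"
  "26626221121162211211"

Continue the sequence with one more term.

622626622662622112116221121126626221121162211211

Applying the rule to each of the 20 symbols of 26626221121162211211 gives the pieces 62 26 26 62 26 62 62 211 211 62 211 211 26 62 62 211 211 62 211 211, which concatenate to the answer.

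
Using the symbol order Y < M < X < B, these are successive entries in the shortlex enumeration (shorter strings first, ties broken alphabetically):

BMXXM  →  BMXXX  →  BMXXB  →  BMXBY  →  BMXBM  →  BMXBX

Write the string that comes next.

The successor of BMXBX increments the rightmost position that isn't already B and resets every position after it to Y.

BMXBB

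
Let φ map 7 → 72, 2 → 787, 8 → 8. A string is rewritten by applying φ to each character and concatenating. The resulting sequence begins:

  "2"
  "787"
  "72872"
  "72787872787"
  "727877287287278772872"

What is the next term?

Replace each of the 21 characters of 727877287287278772872 in place — 72 787 72 8 72 72 787 8 72 787 8 72 787 72 8 72 72 787 8 72 787 — and concatenate.

7278772872727878727878727877287272787872787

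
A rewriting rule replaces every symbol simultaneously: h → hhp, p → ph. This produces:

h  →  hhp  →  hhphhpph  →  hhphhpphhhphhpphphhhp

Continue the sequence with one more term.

hhphhpphhhphhpphphhhphhphhpphhhphhpphphhhpphhhphhphhpph

Applying the rule to each of the 21 symbols of hhphhpphhhphhpphphhhp gives the pieces hhp hhp ph hhp hhp ph ph hhp hhp hhp ph hhp hhp ph ph hhp ph hhp hhp hhp ph, which concatenate to the answer.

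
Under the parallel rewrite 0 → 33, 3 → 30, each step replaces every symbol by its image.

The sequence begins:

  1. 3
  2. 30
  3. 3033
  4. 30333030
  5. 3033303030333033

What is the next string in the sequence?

30333030303330333033303030333030

Applying the rule to each of the 16 symbols of 3033303030333033 gives the pieces 30 33 30 30 30 33 30 33 30 33 30 30 30 33 30 30, which concatenate to the answer.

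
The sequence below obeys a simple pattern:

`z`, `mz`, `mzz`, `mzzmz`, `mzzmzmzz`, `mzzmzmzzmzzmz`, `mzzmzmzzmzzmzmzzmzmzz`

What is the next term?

Each term (from the third on) is the previous term followed by the one before it: term 3 = mz·z = mzz.
The next term joins mzzmzmzzmzzmzmzzmzmzz and mzzmzmzzmzzmz.

mzzmzmzzmzzmzmzzmzmzzmzzmzmzzmzzmz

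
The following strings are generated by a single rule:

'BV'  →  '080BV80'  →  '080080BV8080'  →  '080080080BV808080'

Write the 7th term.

Each term wraps the previous one in 080 on the left and 80 on the right.
From 080080080BV808080, 3 further steps: 080080080BV808080 → 080080080080BV80808080 → 080080080080080BV8080808080 → (answer).

080080080080080080BV808080808080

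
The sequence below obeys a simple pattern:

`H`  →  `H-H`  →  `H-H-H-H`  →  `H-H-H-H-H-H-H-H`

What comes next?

Each string is two copies of the previous one joined by '-'.
Doubling H-H-H-H-H-H-H-H with '-' between the halves:

H-H-H-H-H-H-H-H-H-H-H-H-H-H-H-H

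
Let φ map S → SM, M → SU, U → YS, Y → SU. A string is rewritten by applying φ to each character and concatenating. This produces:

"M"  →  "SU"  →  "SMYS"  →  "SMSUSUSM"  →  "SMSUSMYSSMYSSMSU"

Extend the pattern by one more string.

SMSUSMYSSMSUSUSMSMSUSUSMSMSUSMYS

Applying the rule to each of the 16 symbols of SMSUSMYSSMYSSMSU gives the pieces SM SU SM YS SM SU SU SM SM SU SU SM SM SU SM YS, which concatenate to the answer.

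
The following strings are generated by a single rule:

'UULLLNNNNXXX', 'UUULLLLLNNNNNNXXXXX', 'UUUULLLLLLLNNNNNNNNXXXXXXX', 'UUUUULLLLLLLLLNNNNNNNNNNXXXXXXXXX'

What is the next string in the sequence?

Term n consists of n+1 U's, followed by 2n+1 L's, followed by 2n+2 N's, followed by 2n+1 X's (n = 1, 2, …).
For the next term, n = 5, so the run lengths are 6, 11, 12, 11.

UUUUUULLLLLLLLLLLNNNNNNNNNNNNXXXXXXXXXXX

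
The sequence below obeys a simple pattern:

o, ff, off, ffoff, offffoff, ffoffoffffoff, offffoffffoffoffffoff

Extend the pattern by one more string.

From term 3 onward, concatenate the second-to-last term with the last: o·ff = off, ff·off = ffoff, …
Continuing: ffoffoffffoff · offffoffffoffoffffoff gives term 8.

ffoffoffffoffoffffoffffoffoffffoff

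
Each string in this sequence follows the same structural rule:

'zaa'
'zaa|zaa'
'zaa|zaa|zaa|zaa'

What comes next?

Each string is two copies of the previous one joined by '|'.
So the next term is two copies of zaa|zaa|zaa|zaa with '|' between the halves.

zaa|zaa|zaa|zaa|zaa|zaa|zaa|zaa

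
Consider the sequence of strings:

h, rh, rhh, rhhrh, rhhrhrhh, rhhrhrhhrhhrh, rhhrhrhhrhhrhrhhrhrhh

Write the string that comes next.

rhhrhrhhrhhrhrhhrhrhhrhhrhrhhrhhrh

This is a Fibonacci-style word recurrence s(k) = s(k−1)·s(k−2): e.g. rh·h = rhh.
So term 8 is rhhrhrhhrhhrhrhhrhrhh·rhhrhrhhrhhrh.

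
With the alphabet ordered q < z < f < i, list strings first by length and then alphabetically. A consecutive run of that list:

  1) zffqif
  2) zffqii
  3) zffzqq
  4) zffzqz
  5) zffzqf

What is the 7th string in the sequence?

zffzzq

Continuing the enumeration 2 steps past zffzqf: zffzqf → zffzqi → (answer).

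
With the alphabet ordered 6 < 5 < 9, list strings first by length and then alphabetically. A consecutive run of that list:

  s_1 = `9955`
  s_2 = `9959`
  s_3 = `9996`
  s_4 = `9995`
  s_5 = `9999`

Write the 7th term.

66665

Advancing 2 positions from 9999 through 9999 → 66666 reaches term 7.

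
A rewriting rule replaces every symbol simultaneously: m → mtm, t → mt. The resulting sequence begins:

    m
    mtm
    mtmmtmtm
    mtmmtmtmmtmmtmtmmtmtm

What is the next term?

Rewriting the 21 symbols of mtmmtmtmmtmmtmtmmtmtm one by one yields mtm mt mtm mtm mt mtm mt mtm mtm mt mtm mtm mt mtm mt mtm mtm mt mtm mt mtm; concatenated:

mtmmtmtmmtmmtmtmmtmtmmtmmtmtmmtmmtmtmmtmtmmtmmtmtmmtmtm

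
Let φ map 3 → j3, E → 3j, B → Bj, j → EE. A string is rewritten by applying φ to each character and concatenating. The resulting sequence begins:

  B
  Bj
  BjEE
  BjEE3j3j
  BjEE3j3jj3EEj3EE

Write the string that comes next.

Rewriting the 16 symbols of BjEE3j3jj3EEj3EE one by one yields Bj EE 3j 3j j3 EE j3 EE EE j3 3j 3j EE j3 3j 3j; concatenated:

BjEE3j3jj3EEj3EEEEj33j3jEEj33j3j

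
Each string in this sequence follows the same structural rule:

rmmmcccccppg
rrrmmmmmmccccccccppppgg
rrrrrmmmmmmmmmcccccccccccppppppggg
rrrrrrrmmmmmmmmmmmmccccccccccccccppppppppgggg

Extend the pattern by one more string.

rrrrrrrrrmmmmmmmmmmmmmmmcccccccccccccccccppppppppppggggg

The n-th term is 2n-1 r's then 3n m's then 3n+2 c's then 2n p's then n g's (n = 1, 2, …).
At n = 5 the blocks have lengths 9, 15, 17, 10, 5.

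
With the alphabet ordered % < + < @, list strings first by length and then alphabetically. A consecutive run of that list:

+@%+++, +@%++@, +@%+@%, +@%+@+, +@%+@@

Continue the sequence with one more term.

Treat +@%+@@ as a base-3 numeral over the given alphabet and add one, carrying through any trailing @'s.

+@%@%%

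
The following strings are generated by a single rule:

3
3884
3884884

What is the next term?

The strings grow by a fixed suffix 884 each time.
Applying this once more to 3884884:

3884884884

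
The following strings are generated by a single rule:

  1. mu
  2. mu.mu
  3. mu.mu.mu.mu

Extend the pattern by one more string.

Each string is two copies of the previous one joined by '.'.
Doubling mu.mu.mu.mu with '.' between the halves:

mu.mu.mu.mu.mu.mu.mu.mu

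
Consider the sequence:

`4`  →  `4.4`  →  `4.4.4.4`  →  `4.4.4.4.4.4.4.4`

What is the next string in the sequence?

Every step duplicates the string with '.' between the halves.
One more doubling of 4.4.4.4.4.4.4.4 gives the answer.

4.4.4.4.4.4.4.4.4.4.4.4.4.4.4.4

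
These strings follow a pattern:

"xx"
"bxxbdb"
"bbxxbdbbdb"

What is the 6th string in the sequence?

bbbbbxxbdbbdbbdbbdbbdb

Every step adds b to the front and bdb to the end of the previous string.
From bbxxbdbbdb, 3 further steps: bbxxbdbbdb → bbbxxbdbbdbbdb → bbbbxxbdbbdbbdbbdb → (answer).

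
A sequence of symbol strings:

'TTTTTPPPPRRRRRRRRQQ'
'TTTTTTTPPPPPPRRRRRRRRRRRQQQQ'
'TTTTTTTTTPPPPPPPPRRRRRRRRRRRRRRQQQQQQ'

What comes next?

Reading off run lengths: T runs 5, 7, 9; P runs 4, 6, 8; R runs 8, 11, 14; Q runs 2, 4, 6 — each is linear in n, where the shown terms are n = 2, 3, 4.
At n = 5 the blocks have lengths 11, 10, 17, 8.

TTTTTTTTTTTPPPPPPPPPPRRRRRRRRRRRRRRRRRQQQQQQQQ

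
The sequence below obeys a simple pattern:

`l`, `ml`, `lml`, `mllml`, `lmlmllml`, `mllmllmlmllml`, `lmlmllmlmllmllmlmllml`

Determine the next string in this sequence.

mllmllmlmllmllmlmllmlmllmllmlmllml

From term 3 onward, concatenate the second-to-last term with the last: l·ml = lml, ml·lml = mllml, …
Continuing: mllmllmlmllml · lmlmllmlmllmllmlmllml gives term 8.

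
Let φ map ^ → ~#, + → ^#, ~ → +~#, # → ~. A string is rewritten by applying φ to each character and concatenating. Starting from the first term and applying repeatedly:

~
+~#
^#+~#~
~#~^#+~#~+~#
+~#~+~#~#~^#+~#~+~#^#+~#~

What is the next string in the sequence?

Rewriting the 25 symbols of +~#~+~#~#~^#+~#~+~#^#+~#~ one by one yields ^# +~# ~ +~# ^# +~# ~ +~# ~ +~# ~# ~ ^# +~# ~ +~# ^# +~# ~ ~# ~ ^# +~# ~ +~#; concatenated:

^#+~#~+~#^#+~#~+~#~+~#~#~^#+~#~+~#^#+~#~~#~^#+~#~+~#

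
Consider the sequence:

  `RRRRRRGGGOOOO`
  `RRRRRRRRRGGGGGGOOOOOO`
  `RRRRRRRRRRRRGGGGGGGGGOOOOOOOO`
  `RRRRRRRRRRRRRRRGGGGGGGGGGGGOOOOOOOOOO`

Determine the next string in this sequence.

RRRRRRRRRRRRRRRRRRGGGGGGGGGGGGGGGOOOOOOOOOOOO

The n-th term is 3n+3 R's then 3n G's then 2n+2 O's (n = 1, 2, …).
For the next term, n = 5, so the run lengths are 18, 15, 12.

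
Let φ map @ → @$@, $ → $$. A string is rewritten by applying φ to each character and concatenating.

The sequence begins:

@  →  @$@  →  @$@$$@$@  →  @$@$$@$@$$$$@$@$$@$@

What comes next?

Replace each of the 20 characters of @$@$$@$@$$$$@$@$$@$@ in place — @$@ $$ @$@ $$ $$ @$@ $$ @$@ $$ $$ $$ $$ @$@ $$ @$@ $$ $$ @$@ $$ @$@ — and concatenate.

@$@$$@$@$$$$@$@$$@$@$$$$$$$$@$@$$@$@$$$$@$@$$@$@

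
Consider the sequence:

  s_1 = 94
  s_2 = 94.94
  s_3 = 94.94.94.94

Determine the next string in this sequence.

94.94.94.94.94.94.94.94

s(k+1) = s(k)·.·s(k) — each term doubles the last with '.' between the halves.
One more doubling of 94.94.94.94 gives the answer.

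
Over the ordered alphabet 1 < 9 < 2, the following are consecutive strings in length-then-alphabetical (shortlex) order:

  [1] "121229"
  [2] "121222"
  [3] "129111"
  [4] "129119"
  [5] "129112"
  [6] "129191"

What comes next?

The successor of 129191 increments the rightmost position that isn't already 2 and resets every position after it to 1.

129199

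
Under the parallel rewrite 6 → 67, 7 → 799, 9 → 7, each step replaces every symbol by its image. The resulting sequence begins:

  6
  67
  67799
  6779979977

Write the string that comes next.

Rewriting each symbol of 6779979977: 6→67, 7→799, 7→799, 9→7, 9→7, 7→799, 9→7, 9→7, 7→799, 7→799, which concatenates to 67 799 799 7 7 799 7 7 799 799.

677997997779977799799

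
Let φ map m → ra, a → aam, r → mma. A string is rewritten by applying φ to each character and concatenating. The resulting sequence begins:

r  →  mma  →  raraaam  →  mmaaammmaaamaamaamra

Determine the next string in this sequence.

raraaamaamaamrararaaamaamaamraaamaamraaamaamrammaaam

φ(mmaaammmaaamaamaamra) expands symbol-by-symbol to ra ra aam aam aam ra ra ra aam aam aam ra aam aam ra aam aam ra mma aam; joining the 20 pieces gives the next term.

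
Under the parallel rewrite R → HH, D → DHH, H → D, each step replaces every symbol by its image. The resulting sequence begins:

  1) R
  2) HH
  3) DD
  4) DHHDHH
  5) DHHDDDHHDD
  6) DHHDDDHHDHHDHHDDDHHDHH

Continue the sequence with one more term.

DHHDDDHHDHHDHHDDDHHDDDHHDDDHHDHHDHHDDDHHDD

Replace each of the 22 characters of DHHDDDHHDHHDHHDDDHHDHH in place — DHH D D DHH DHH DHH D D DHH D D DHH D D DHH DHH DHH D D DHH D D — and concatenate.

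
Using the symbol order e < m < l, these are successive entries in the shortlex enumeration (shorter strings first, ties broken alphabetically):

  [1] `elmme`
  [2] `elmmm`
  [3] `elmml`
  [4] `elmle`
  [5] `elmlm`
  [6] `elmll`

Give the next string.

Treat elmll as a base-3 numeral over the given alphabet and add one, carrying through any trailing l's.

ellee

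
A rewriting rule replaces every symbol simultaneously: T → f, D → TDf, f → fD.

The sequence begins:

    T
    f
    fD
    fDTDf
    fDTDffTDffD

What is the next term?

fDTDffTDffDfDfTDffDfDTDf

Rewriting each symbol of fDTDffTDffD: f→fD, D→TDf, T→f, D→TDf, f→fD, f→fD, T→f, D→TDf, f→fD, f→fD, D→TDf, which concatenates to fD TDf f TDf fD fD f TDf fD fD TDf.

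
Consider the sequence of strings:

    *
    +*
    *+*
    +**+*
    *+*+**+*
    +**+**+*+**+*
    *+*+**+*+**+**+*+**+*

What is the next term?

Each term (from the third on) is the two preceding terms concatenated in order: term 3 = *·+* = *+*.
So term 8 is +**+**+*+**+*·*+*+**+*+**+**+*+**+*.

+**+**+*+**+**+*+**+*+**+**+*+**+*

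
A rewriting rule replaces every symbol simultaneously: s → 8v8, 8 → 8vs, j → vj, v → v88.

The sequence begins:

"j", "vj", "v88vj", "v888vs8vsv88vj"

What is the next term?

φ(v888vs8vsv88vj) expands symbol-by-symbol to v88 8vs 8vs 8vs v88 8v8 8vs v88 8v8 v88 8vs 8vs v88 vj; joining the 14 pieces gives the next term.

v888vs8vs8vsv888v88vsv888v8v888vs8vsv88vj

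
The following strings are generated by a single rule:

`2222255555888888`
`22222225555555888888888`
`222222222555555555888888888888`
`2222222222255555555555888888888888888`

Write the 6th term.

222222222222222555555555555555888888888888888888888

The n-th term is 2n+3 2's then 2n+3 5's then 3n+3 8's (n = 1, 2, …).
At n = 6 the blocks have lengths 15, 15, 21.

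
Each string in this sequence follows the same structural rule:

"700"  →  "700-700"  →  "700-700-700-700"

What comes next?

Every step duplicates the string with '-' between the halves.
Doubling 700-700-700-700 with '-' between the halves:

700-700-700-700-700-700-700-700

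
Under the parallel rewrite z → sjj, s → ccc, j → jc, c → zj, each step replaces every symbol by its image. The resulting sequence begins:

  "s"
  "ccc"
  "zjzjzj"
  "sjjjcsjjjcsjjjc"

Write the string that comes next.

Replace each of the 15 characters of sjjjcsjjjcsjjjc in place — ccc jc jc jc zj ccc jc jc jc zj ccc jc jc jc zj — and concatenate.

cccjcjcjczjcccjcjcjczjcccjcjcjczj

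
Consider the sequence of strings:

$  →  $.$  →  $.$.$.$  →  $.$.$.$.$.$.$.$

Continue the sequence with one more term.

Each string is two copies of the previous one joined by '.'.
So the next term is two copies of $.$.$.$.$.$.$.$ with '.' between the halves.

$.$.$.$.$.$.$.$.$.$.$.$.$.$.$.$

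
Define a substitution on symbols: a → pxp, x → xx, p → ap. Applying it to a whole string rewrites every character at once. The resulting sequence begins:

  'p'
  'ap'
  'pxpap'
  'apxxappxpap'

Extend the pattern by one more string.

Expanding apxxappxpap: a→pxp, p→ap, x→xx, x→xx, a→pxp, p→ap, p→ap, x→xx, p→ap, a→pxp, p→ap. Concatenated: pxp ap xx xx pxp ap ap xx ap pxp ap.

pxpapxxxxpxpapapxxappxpap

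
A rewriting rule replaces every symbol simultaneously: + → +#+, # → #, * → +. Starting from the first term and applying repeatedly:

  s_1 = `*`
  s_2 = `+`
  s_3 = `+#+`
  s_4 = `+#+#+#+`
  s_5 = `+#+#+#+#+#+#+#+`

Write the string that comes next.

Rewriting the 15 symbols of +#+#+#+#+#+#+#+ one by one yields +#+ # +#+ # +#+ # +#+ # +#+ # +#+ # +#+ # +#+; concatenated:

+#+#+#+#+#+#+#+#+#+#+#+#+#+#+#+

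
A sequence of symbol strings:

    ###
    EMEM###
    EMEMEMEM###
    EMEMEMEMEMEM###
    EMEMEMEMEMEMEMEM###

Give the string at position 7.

EMEMEMEMEMEMEMEMEMEMEMEM###

Every step adds EMEM at the front: s(k+1) = EMEM·s(k).
From EMEMEMEMEMEMEMEM###, 2 further steps: EMEMEMEMEMEMEMEM### → EMEMEMEMEMEMEMEMEMEM### → (answer).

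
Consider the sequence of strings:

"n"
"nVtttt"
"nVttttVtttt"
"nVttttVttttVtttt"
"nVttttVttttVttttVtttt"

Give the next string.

nVttttVttttVttttVttttVtttt

Every step adds Vtttt to the end: s(k+1) = s(k)·Vtttt.
One more step from nVttttVttttVttttVtttt gives the answer.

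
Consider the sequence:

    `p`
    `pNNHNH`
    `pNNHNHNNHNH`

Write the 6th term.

Each term is the previous one with NNHNH appended.
From pNNHNHNNHNH, 3 further steps: pNNHNHNNHNH → pNNHNHNNHNHNNHNH → pNNHNHNNHNHNNHNHNNHNH → (answer).

pNNHNHNNHNHNNHNHNNHNHNNHNH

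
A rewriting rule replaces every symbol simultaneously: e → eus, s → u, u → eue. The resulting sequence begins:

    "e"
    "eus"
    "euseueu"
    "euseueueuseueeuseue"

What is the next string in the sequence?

Applying the rule to each of the 19 symbols of euseueueuseueeuseue gives the pieces eus eue u eus eue eus eue eus eue u eus eue eus eus eue u eus eue eus, which concatenate to the answer.

euseueueuseueeuseueeuseueueuseueeuseuseueueuseueeus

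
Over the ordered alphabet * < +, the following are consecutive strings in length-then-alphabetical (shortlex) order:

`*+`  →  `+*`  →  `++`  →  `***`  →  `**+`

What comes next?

The successor of **+ increments the rightmost position that isn't already + and resets every position after it to *.

*+*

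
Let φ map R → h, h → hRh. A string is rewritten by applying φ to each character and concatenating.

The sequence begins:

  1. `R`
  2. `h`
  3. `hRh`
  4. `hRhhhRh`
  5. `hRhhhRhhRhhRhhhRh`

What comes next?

hRhhhRhhRhhRhhhRhhRhhhRhhRhhhRhhRhhRhhhRh

Applying the rule to each of the 17 symbols of hRhhhRhhRhhRhhhRh gives the pieces hRh h hRh hRh hRh h hRh hRh h hRh hRh h hRh hRh hRh h hRh, which concatenate to the answer.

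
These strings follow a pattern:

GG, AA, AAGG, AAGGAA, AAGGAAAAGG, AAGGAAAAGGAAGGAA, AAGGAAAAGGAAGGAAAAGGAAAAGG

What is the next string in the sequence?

This is a Fibonacci-style word recurrence s(k) = s(k−1)·s(k−2): e.g. AA·GG = AAGG.
The next term joins AAGGAAAAGGAAGGAAAAGGAAAAGG and AAGGAAAAGGAAGGAA.

AAGGAAAAGGAAGGAAAAGGAAAAGGAAGGAAAAGGAAGGAA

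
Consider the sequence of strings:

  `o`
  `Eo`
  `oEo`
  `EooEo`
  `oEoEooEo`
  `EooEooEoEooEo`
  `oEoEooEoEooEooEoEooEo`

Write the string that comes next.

From term 3 onward, concatenate the second-to-last term with the last: o·Eo = oEo, Eo·oEo = EooEo, …
The next term joins EooEooEoEooEo and oEoEooEoEooEooEoEooEo.

EooEooEoEooEooEoEooEoEooEooEoEooEo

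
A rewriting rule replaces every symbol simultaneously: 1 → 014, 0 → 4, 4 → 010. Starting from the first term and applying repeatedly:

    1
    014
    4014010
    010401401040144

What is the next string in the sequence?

401440104014010401440104014010010

Replace each of the 15 characters of 010401401040144 in place — 4 014 4 010 4 014 010 4 014 4 010 4 014 010 010 — and concatenate.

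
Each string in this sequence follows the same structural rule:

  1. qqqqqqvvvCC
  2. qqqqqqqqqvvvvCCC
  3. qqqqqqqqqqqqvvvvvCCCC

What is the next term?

The n-th term is 3n q's then n+1 v's then n C's, where the shown terms are n = 2, 3, 4.
For the next term, n = 5, so the run lengths are 15, 6, 5.

qqqqqqqqqqqqqqqvvvvvvCCCCC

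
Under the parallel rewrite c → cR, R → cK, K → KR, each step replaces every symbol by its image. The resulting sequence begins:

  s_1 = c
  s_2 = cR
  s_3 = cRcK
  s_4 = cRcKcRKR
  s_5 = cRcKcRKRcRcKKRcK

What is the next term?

Replace each of the 16 characters of cRcKcRKRcRcKKRcK in place — cR cK cR KR cR cK KR cK cR cK cR KR KR cK cR KR — and concatenate.

cRcKcRKRcRcKKRcKcRcKcRKRKRcKcRKR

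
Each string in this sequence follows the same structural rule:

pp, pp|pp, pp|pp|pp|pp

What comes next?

pp|pp|pp|pp|pp|pp|pp|pp

Each string is two copies of the previous one joined by '|'.
So the next term is two copies of pp|pp|pp|pp with '|' between the halves.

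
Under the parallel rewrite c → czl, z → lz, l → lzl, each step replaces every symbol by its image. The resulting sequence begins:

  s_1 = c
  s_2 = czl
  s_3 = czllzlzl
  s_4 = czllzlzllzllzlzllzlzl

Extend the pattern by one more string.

φ(czllzlzllzllzlzllzlzl) expands symbol-by-symbol to czl lz lzl lzl lz lzl lz lzl lzl lz lzl lzl lz lzl lz lzl lzl lz lzl lz lzl; joining the 21 pieces gives the next term.

czllzlzllzllzlzllzlzllzllzlzllzllzlzllzlzllzllzlzllzlzl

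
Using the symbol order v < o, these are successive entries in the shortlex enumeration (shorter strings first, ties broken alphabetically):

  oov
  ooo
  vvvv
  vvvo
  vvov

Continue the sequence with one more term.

The successor of vvov increments the rightmost position that isn't already o and resets every position after it to v.

vvoo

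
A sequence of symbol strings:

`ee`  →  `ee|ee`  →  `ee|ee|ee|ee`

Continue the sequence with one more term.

ee|ee|ee|ee|ee|ee|ee|ee

s(k+1) = s(k)·|·s(k) — each term doubles the last with '|' between the halves.
One more doubling of ee|ee|ee|ee gives the answer.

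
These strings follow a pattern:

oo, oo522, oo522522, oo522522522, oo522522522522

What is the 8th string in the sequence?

The strings grow by a fixed suffix 522 each time.
From oo522522522522, 3 further steps: oo522522522522 → oo522522522522522 → oo522522522522522522 → (answer).

oo522522522522522522522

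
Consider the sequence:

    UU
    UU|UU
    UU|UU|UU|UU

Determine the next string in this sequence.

Every step duplicates the string with '|' between the halves.
Doubling UU|UU|UU|UU with '|' between the halves:

UU|UU|UU|UU|UU|UU|UU|UU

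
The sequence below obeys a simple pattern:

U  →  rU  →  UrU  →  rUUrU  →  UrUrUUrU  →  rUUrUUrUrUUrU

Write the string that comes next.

From term 3 onward, concatenate the second-to-last term with the last: U·rU = UrU, rU·UrU = rUUrU, …
The next term joins UrUrUUrU and rUUrUUrUrUUrU.

UrUrUUrUrUUrUUrUrUUrU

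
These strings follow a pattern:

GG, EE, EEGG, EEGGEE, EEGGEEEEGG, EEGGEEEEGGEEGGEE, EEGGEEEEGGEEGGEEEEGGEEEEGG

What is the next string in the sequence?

EEGGEEEEGGEEGGEEEEGGEEEEGGEEGGEEEEGGEEGGEE

From term 3 onward, concatenate the last term with the second-to-last: EE·GG = EEGG, EEGG·EE = EEGGEE, …
The next term joins EEGGEEEEGGEEGGEEEEGGEEEEGG and EEGGEEEEGGEEGGEE.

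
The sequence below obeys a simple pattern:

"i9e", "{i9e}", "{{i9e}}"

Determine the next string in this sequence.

s(k+1) = {·s(k)·}, so each term gains { as a prefix and } as a suffix.
Applying this once more to {{i9e}}:

{{{i9e}}}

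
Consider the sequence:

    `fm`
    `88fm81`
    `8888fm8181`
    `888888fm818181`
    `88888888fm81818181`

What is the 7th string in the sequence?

888888888888fm818181818181

Each term wraps the previous one in 88 on the left and 81 on the right.
From 88888888fm81818181, 2 further steps: 88888888fm81818181 → 8888888888fm8181818181 → (answer).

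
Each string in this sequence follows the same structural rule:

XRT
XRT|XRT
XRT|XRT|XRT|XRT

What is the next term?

Every step duplicates the string with '|' between the halves.
Doubling XRT|XRT|XRT|XRT with '|' between the halves:

XRT|XRT|XRT|XRT|XRT|XRT|XRT|XRT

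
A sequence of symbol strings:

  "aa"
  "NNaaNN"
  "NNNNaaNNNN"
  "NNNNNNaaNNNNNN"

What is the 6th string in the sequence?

Each term wraps the previous one in NN on the left and NN on the right.
From NNNNNNaaNNNNNN, 2 further steps: NNNNNNaaNNNNNN → NNNNNNNNaaNNNNNNNN → (answer).

NNNNNNNNNNaaNNNNNNNNNN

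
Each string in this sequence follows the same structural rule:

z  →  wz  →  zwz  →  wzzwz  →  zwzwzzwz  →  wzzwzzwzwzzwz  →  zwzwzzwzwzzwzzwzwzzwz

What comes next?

This is a Fibonacci-style word recurrence s(k) = s(k−2)·s(k−1): e.g. z·wz = zwz.
So term 8 is wzzwzzwzwzzwz·zwzwzzwzwzzwzzwzwzzwz.

wzzwzzwzwzzwzzwzwzzwzwzzwzzwzwzzwz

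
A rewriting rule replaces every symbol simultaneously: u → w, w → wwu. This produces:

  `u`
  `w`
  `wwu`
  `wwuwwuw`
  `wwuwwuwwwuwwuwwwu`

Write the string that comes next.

wwuwwuwwwuwwuwwwuwwuwwuwwwuwwuwwwuwwuwwuw

Applying the rule to each of the 17 symbols of wwuwwuwwwuwwuwwwu gives the pieces wwu wwu w wwu wwu w wwu wwu wwu w wwu wwu w wwu wwu wwu w, which concatenate to the answer.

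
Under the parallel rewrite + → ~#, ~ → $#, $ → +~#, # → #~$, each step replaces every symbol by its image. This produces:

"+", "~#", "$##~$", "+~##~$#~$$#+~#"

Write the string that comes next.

Replace each of the 14 characters of +~##~$#~$$#+~# in place — ~# $# #~$ #~$ $# +~# #~$ $# +~# +~# #~$ ~# $# #~$ — and concatenate.

~#$##~$#~$$#+~##~$$#+~#+~##~$~#$##~$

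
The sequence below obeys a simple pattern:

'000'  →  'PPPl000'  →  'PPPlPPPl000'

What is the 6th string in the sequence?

Every step adds PPPl at the front: s(k+1) = PPPl·s(k).
From PPPlPPPl000, 3 further steps: PPPlPPPl000 → PPPlPPPlPPPl000 → PPPlPPPlPPPlPPPl000 → (answer).

PPPlPPPlPPPlPPPlPPPl000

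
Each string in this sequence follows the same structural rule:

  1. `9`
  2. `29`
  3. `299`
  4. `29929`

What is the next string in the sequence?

29929299

From term 3 onward, concatenate the last term with the second-to-last: 29·9 = 299, 299·29 = 29929, …
The next term joins 29929 and 299.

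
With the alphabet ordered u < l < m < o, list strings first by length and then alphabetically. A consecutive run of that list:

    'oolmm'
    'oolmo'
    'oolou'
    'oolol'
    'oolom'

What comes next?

ooloo

Find the rightmost character of oolom below o, bump it to the next letter, and reset everything to its right to u.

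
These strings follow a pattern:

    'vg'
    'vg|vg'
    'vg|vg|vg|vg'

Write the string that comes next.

Every step duplicates the string with '|' between the halves.
Doubling vg|vg|vg|vg with '|' between the halves:

vg|vg|vg|vg|vg|vg|vg|vg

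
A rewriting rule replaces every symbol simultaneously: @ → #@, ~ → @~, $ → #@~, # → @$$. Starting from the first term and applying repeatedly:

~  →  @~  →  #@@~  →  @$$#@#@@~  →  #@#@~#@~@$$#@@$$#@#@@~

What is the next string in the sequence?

@$$#@@$$#@@~@$$#@@~#@#@~#@~@$$#@#@#@~#@~@$$#@@$$#@#@@~

Applying the rule to each of the 22 symbols of #@#@~#@~@$$#@@$$#@#@@~ gives the pieces @$$ #@ @$$ #@ @~ @$$ #@ @~ #@ #@~ #@~ @$$ #@ #@ #@~ #@~ @$$ #@ @$$ #@ #@ @~, which concatenate to the answer.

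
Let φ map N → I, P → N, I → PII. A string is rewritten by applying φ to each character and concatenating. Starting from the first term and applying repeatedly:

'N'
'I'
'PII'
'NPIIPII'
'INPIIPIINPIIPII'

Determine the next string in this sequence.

Rewriting the 15 symbols of INPIIPIINPIIPII one by one yields PII I N PII PII N PII PII I N PII PII N PII PII; concatenated:

PIIINPIIPIINPIIPIIINPIIPIINPIIPII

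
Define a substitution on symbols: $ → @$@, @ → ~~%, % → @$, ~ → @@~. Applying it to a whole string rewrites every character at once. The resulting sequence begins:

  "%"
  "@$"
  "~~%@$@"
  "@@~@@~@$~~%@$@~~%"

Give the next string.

φ(@@~@@~@$~~%@$@~~%) expands symbol-by-symbol to ~~% ~~% @@~ ~~% ~~% @@~ ~~% @$@ @@~ @@~ @$ ~~% @$@ ~~% @@~ @@~ @$; joining the 17 pieces gives the next term.

~~%~~%@@~~~%~~%@@~~~%@$@@@~@@~@$~~%@$@~~%@@~@@~@$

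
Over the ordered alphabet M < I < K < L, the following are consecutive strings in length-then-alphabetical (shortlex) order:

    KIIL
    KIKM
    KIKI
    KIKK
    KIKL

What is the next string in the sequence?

Treat KIKL as a base-4 numeral over the given alphabet and add one, carrying through any trailing L's.

KILM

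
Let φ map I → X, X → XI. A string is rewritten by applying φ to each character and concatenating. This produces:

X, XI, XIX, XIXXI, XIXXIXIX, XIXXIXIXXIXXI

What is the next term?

Applying the rule to each of the 13 symbols of XIXXIXIXXIXXI gives the pieces XI X XI XI X XI X XI XI X XI XI X, which concatenate to the answer.

XIXXIXIXXIXXIXIXXIXIX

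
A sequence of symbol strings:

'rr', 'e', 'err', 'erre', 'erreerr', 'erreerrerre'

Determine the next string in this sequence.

Each term (from the third on) is the previous term followed by the one before it: term 3 = e·rr = err.
The next term joins erreerrerre and erreerr.

erreerrerreerreerr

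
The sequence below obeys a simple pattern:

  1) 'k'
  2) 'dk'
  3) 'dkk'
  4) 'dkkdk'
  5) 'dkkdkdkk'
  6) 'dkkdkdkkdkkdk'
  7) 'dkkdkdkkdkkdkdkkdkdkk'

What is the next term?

From term 3 onward, concatenate the last term with the second-to-last: dk·k = dkk, dkk·dk = dkkdk, …
The next term joins dkkdkdkkdkkdkdkkdkdkk and dkkdkdkkdkkdk.

dkkdkdkkdkkdkdkkdkdkkdkkdkdkkdkkdk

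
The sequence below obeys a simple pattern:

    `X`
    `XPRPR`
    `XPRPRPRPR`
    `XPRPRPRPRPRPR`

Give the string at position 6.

XPRPRPRPRPRPRPRPRPRPR

The strings grow by a fixed suffix PRPR each time.
From XPRPRPRPRPRPR, 2 further steps: XPRPRPRPRPRPR → XPRPRPRPRPRPRPRPR → (answer).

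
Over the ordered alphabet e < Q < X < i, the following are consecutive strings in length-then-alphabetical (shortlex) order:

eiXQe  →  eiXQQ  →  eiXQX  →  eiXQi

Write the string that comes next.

eiXXe

The successor of eiXQi increments the rightmost position that isn't already i and resets every position after it to e.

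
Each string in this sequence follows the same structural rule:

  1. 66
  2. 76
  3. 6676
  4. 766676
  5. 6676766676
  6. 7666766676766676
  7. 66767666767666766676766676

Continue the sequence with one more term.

766676667676667666767666767666766676766676

This is a Fibonacci-style word recurrence s(k) = s(k−2)·s(k−1): e.g. 66·76 = 6676.
So term 8 is 7666766676766676·66767666767666766676766676.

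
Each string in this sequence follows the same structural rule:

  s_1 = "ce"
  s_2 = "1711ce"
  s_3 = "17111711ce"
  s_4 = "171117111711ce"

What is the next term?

The strings grow by a fixed prefix 1711 each time.
Applying this once more to 171117111711ce:

1711171117111711ce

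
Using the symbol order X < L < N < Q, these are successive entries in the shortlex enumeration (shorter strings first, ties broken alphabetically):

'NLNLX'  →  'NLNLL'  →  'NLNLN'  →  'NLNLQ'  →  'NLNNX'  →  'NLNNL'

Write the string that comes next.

NLNNN

Treat NLNNL as a base-4 numeral over the given alphabet and add one, carrying through any trailing Q's.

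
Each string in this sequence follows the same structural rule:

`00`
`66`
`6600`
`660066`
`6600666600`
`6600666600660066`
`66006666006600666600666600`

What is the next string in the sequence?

This is a Fibonacci-style word recurrence s(k) = s(k−1)·s(k−2): e.g. 66·00 = 6600.
Continuing: 66006666006600666600666600 · 6600666600660066 gives term 8.

660066660066006666006666006600666600660066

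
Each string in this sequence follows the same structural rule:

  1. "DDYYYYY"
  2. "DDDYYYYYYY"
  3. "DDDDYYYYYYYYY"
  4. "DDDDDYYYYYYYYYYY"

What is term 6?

DDDDDDDYYYYYYYYYYYYYYY

Reading off run lengths: D runs 2, 3, 4, 5; Y runs 5, 7, 9, 11 — each is linear in n, where the shown terms are n = 2, 3, 4, 5.
For term 6, n = 7, so the run lengths are 7, 15.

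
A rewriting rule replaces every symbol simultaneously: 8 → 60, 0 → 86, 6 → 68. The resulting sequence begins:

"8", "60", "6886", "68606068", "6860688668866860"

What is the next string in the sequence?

68606886686060686860606868606886

Replace each of the 16 characters of 6860688668866860 in place — 68 60 68 86 68 60 60 68 68 60 60 68 68 60 68 86 — and concatenate.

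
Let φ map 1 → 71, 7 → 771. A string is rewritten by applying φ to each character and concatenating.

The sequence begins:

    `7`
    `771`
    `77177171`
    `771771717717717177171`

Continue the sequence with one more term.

7717717177177171771717717717177177171771717717717177171

φ(771771717717717177171) expands symbol-by-symbol to 771 771 71 771 771 71 771 71 771 771 71 771 771 71 771 71 771 771 71 771 71; joining the 21 pieces gives the next term.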